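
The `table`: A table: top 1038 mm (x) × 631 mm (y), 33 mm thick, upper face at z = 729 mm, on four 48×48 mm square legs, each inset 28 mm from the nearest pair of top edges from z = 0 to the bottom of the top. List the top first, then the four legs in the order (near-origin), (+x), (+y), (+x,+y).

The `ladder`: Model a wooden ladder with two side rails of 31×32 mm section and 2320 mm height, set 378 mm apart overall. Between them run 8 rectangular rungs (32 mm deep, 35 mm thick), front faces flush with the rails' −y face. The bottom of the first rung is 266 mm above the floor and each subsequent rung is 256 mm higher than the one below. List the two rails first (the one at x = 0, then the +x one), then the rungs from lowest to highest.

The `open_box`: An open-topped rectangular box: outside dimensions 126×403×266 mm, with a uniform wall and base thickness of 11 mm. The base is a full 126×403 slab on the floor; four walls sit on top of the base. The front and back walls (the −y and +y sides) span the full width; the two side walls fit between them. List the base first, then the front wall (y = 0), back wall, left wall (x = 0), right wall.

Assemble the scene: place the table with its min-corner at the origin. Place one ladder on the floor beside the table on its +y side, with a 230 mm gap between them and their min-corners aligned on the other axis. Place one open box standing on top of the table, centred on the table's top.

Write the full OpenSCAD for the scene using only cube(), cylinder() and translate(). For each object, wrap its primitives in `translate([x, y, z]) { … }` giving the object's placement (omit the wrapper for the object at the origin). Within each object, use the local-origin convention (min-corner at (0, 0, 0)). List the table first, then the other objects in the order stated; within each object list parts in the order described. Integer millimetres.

translate([0, 0, 696]) cube([1038, 631, 33]);
translate([28, 28, 0]) cube([48, 48, 696]);
translate([962, 28, 0]) cube([48, 48, 696]);
translate([28, 555, 0]) cube([48, 48, 696]);
translate([962, 555, 0]) cube([48, 48, 696]);
translate([0, 861, 0]) {
  cube([31, 32, 2320]);
  translate([347, 0, 0]) cube([31, 32, 2320]);
  translate([31, 0, 266]) cube([316, 32, 35]);
  translate([31, 0, 522]) cube([316, 32, 35]);
  translate([31, 0, 778]) cube([316, 32, 35]);
  translate([31, 0, 1034]) cube([316, 32, 35]);
  translate([31, 0, 1290]) cube([316, 32, 35]);
  translate([31, 0, 1546]) cube([316, 32, 35]);
  translate([31, 0, 1802]) cube([316, 32, 35]);
  translate([31, 0, 2058]) cube([316, 32, 35]);
}
translate([456, 114, 729]) {
  cube([126, 403, 11]);
  translate([0, 0, 11]) cube([126, 11, 255]);
  translate([0, 392, 11]) cube([126, 11, 255]);
  translate([0, 11, 11]) cube([11, 381, 255]);
  translate([115, 11, 11]) cube([11, 381, 255]);
}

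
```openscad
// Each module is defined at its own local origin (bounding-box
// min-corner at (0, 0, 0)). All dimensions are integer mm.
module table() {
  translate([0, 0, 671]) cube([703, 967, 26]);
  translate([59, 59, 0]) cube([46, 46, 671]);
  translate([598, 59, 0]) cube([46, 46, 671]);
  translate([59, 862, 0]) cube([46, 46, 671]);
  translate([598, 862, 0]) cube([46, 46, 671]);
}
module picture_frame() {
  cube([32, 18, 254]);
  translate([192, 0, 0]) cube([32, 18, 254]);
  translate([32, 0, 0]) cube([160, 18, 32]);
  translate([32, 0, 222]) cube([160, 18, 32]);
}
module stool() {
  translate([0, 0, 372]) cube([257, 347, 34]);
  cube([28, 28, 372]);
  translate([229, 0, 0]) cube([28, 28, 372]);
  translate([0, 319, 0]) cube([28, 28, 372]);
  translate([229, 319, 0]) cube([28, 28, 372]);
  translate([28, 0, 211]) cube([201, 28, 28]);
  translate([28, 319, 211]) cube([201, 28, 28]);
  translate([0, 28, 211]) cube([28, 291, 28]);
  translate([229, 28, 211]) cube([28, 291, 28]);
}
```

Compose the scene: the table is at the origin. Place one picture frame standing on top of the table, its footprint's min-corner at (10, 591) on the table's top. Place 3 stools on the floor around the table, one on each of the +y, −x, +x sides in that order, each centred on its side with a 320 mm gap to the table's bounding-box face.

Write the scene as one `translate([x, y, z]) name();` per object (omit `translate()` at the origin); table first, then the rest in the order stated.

table();
translate([10, 591, 697]) picture_frame();
translate([223, 1287, 0]) stool();
translate([-577, 310, 0]) stool();
translate([1023, 310, 0]) stool();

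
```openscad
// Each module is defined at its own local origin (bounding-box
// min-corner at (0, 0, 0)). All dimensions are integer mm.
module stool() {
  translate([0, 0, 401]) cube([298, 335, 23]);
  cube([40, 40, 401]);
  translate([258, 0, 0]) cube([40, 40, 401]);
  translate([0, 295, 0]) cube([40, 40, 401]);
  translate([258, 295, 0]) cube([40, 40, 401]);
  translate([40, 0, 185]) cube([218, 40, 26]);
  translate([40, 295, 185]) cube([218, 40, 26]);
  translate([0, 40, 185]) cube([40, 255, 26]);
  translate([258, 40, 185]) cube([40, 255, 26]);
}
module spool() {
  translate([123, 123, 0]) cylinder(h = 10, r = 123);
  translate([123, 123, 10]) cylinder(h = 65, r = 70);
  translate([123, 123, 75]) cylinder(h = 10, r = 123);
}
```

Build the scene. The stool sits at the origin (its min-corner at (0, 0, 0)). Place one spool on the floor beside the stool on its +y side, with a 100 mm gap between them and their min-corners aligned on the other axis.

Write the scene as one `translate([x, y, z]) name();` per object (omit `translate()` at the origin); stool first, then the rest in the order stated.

stool();
translate([0, 435, 0]) spool();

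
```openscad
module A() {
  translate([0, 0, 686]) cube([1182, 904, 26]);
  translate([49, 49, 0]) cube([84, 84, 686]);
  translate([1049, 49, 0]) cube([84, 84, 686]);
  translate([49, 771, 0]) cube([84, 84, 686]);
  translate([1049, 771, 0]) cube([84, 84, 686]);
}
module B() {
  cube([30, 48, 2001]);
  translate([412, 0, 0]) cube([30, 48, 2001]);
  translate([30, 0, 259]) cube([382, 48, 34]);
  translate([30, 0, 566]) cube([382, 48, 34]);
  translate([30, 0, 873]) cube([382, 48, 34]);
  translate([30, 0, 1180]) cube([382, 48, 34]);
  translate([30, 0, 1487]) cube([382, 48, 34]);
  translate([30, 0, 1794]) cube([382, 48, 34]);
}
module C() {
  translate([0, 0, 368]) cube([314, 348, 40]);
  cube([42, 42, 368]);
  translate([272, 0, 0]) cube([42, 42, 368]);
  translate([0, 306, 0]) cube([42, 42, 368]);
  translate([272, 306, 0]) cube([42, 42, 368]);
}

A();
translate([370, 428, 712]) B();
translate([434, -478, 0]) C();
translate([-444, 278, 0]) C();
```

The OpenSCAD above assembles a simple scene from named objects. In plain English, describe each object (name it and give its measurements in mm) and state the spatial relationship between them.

A is a rectangular dining table. The top is 1182×904×26 mm with its upper surface at z = 712 mm. It stands on four 84×84 mm square legs, each inset 49 mm from the nearest pair of top edges, running from the floor to the underside of the top.

B is a wooden ladder with two side rails of 30×48 mm section and 2001 mm height, set 442 mm apart overall. Between them run 6 rectangular rungs (48 mm deep, 34 mm thick), front faces flush with the rails' −y face. The bottom of the first rung is 259 mm above the floor and each subsequent rung is 307 mm higher than the one below.

C is a simple wooden stool: a rectangular seat 314 mm (x) by 348 mm (y), 40 mm thick, top face at z = 408 mm, on four square legs, each 42×42 mm in cross-section. The legs rest on z = 0, each flush with a corner of the seat.

The ladder is on top of the table, centred. Two stools sit around the table at the −y, −x sides.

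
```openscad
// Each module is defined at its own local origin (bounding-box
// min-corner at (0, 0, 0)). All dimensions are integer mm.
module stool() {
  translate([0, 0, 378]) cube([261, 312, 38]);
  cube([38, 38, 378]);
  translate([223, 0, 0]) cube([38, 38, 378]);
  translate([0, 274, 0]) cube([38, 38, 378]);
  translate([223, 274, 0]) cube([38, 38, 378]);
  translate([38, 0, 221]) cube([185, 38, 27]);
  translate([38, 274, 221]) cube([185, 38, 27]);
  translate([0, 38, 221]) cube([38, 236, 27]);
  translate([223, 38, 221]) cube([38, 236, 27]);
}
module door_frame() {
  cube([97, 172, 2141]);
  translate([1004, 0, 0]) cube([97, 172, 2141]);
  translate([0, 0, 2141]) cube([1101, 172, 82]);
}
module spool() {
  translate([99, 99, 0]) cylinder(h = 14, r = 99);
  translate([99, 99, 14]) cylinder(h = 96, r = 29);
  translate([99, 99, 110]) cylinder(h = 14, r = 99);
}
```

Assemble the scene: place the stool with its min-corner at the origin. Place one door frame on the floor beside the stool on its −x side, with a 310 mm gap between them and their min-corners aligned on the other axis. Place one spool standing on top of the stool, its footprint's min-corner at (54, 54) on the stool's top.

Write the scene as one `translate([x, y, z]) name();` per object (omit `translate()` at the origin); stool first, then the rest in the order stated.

stool();
translate([-1411, 0, 0]) door_frame();
translate([54, 54, 416]) spool();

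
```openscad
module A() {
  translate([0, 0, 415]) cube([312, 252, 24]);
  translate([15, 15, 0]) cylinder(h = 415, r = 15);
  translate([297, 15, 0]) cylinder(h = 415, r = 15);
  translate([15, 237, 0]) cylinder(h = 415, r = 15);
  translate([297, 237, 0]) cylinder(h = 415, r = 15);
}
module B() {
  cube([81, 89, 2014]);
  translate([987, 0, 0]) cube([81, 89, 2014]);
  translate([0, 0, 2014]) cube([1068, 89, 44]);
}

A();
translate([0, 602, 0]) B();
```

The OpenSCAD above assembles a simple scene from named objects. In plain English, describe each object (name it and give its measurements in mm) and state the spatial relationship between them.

A is a four-legged stool. The seat is 312×252 mm, 24 mm thick, top at z = 439 mm. It stands on four round legs, each 30 mm in diameter, from z = 0 to the seat underside, each leg's axis is inset half a diameter from the nearest pair of seat edges (so the leg's bounding box is flush with the corner).

B is a rectangular door frame: two vertical jambs of 81×89 mm section, 2014 mm tall, with a clear opening 906 mm wide between their inner faces. A header 44 mm tall and 89 mm deep lies on top of the jambs and spans the full outside width.

The door frame is on the floor beside the stool on its +y side.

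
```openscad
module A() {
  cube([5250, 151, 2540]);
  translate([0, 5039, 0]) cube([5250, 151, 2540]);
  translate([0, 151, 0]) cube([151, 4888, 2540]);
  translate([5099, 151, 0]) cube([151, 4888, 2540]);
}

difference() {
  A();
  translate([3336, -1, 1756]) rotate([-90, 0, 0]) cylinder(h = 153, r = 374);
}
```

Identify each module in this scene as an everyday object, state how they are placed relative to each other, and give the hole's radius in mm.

A is a house frame. The house frame has a circular hole through its front wall. The hole's radius is 374 mm.

The subtracted cylinder has r = 374 mm.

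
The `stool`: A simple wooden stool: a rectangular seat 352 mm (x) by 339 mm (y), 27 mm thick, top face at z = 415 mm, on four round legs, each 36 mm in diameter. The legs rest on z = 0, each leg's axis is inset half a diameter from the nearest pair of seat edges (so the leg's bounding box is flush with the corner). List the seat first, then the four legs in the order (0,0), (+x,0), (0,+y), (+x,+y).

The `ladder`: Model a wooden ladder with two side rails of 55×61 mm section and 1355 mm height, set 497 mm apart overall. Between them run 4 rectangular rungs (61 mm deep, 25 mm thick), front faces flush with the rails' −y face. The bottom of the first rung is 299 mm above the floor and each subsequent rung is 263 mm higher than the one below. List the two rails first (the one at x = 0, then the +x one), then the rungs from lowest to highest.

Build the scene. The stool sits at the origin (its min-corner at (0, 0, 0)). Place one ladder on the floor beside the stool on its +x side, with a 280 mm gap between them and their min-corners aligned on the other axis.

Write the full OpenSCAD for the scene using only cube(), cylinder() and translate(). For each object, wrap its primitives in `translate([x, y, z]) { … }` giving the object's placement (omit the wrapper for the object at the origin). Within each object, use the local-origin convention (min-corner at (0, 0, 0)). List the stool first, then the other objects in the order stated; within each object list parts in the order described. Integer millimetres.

translate([0, 0, 388]) cube([352, 339, 27]);
translate([18, 18, 0]) cylinder(h = 388, r = 18);
translate([334, 18, 0]) cylinder(h = 388, r = 18);
translate([18, 321, 0]) cylinder(h = 388, r = 18);
translate([334, 321, 0]) cylinder(h = 388, r = 18);
translate([632, 0, 0]) {
  cube([55, 61, 1355]);
  translate([442, 0, 0]) cube([55, 61, 1355]);
  translate([55, 0, 299]) cube([387, 61, 25]);
  translate([55, 0, 562]) cube([387, 61, 25]);
  translate([55, 0, 825]) cube([387, 61, 25]);
  translate([55, 0, 1088]) cube([387, 61, 25]);
}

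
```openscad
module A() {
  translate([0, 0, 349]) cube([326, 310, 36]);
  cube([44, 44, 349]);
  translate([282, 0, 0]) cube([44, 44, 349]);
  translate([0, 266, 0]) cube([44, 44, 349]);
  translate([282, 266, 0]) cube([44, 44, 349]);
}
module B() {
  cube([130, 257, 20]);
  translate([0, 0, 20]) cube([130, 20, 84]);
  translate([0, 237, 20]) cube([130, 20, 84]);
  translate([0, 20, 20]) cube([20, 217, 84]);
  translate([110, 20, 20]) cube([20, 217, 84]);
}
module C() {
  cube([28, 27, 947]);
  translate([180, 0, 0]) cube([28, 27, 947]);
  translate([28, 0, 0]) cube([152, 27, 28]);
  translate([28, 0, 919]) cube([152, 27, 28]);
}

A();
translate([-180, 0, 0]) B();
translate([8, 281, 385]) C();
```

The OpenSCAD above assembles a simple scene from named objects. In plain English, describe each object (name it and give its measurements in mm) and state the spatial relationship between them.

A is a four-legged stool. The seat is 326×310 mm, 36 mm thick, top at z = 385 mm. It stands on four square legs, each 44×44 mm in cross-section, from z = 0 to the seat underside, each flush with a corner of the seat.

B is an open-topped rectangular box: outside dimensions 130×257×104 mm, with a uniform wall and base thickness of 20 mm. The base is a full 130×257 slab on the floor; four walls sit on top of the base. The front and back walls (the −y and +y sides) span the full width; the two side walls fit between them.

C is a rectangular picture frame lying in the x–z plane (depth along y). The opening is 152 mm wide (x) by 891 mm tall (z), surrounded by a border 28 mm wide on all four sides. The frame is 27 mm deep and is made of two full-height vertical stiles with two horizontal rails fitted between them.

The open box is on the floor beside the stool on its −x side. The picture frame is on top of the stool.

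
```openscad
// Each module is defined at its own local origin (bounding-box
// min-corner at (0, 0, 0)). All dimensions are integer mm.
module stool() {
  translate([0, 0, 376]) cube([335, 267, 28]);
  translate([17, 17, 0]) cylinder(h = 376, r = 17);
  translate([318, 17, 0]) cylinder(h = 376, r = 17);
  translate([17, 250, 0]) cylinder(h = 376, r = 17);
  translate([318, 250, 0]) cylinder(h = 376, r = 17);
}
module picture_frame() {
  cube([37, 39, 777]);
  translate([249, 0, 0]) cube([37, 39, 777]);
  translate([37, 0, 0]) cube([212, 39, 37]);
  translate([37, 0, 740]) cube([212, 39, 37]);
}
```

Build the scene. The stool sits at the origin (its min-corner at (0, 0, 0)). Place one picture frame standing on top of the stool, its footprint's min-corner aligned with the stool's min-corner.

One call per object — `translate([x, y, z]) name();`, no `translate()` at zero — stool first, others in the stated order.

stool();
translate([0, 0, 404]) picture_frame();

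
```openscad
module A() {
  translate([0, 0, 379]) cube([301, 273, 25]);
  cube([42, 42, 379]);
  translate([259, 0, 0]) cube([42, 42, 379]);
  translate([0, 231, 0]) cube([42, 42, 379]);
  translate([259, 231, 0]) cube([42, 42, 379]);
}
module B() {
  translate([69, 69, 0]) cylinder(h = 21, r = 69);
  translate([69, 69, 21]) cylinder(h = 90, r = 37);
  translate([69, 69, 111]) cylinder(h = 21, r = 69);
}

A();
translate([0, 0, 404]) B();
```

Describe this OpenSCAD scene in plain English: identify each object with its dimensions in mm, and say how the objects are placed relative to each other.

A is a simple wooden stool: a rectangular seat 301 mm (x) by 273 mm (y), 25 mm thick, top face at z = 404 mm, on four square legs, each 42×42 mm in cross-section. The legs rest on z = 0, each flush with a corner of the seat.

B is a spool: two coaxial disc flanges of radius 69 mm and thickness 21 mm, joined by a core cylinder of radius 37 mm and height 90 mm. The lower flange rests on z = 0 and the three cylinders share a vertical axis.

The spool is on top of the stool.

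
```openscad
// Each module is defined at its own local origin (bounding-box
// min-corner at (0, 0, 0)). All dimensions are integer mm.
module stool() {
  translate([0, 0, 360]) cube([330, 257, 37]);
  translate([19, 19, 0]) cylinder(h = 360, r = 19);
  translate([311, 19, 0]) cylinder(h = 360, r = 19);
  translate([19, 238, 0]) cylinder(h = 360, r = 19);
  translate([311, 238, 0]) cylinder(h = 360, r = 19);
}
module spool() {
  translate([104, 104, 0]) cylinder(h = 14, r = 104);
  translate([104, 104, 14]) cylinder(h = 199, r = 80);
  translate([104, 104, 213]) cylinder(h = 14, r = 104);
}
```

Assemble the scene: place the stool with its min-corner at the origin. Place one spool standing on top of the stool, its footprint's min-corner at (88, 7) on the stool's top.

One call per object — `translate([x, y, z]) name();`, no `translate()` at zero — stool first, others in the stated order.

stool();
translate([88, 7, 397]) spool();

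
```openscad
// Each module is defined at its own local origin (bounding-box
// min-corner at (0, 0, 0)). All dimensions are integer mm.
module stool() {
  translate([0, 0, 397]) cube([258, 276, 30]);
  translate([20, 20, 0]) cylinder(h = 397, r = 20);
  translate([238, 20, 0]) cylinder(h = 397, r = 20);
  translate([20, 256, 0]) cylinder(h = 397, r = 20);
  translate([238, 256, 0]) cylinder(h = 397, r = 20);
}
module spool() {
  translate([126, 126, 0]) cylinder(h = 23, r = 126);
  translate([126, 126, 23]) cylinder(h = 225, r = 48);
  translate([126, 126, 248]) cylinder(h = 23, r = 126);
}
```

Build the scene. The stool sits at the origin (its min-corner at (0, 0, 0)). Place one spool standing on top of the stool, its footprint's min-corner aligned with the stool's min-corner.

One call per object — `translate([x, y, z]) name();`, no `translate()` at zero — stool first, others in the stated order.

stool();
translate([0, 0, 427]) spool();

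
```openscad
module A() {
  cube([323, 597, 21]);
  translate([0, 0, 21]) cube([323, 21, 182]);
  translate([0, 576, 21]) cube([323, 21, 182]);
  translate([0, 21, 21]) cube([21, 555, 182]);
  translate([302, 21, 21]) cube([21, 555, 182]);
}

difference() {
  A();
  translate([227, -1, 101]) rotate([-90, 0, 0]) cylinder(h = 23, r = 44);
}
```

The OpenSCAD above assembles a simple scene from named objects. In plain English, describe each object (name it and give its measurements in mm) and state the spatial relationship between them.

A is an open-topped rectangular box: outside dimensions 323×597×203 mm, with a uniform wall and base thickness of 21 mm. The base is a full 323×597 slab on the floor; four walls sit on top of the base. The front and back walls (the −y and +y sides) span the full width; the two side walls fit between them.

The open box has a circular hole of radius 44 mm through its front wall, centred at (x = 227, z = 101).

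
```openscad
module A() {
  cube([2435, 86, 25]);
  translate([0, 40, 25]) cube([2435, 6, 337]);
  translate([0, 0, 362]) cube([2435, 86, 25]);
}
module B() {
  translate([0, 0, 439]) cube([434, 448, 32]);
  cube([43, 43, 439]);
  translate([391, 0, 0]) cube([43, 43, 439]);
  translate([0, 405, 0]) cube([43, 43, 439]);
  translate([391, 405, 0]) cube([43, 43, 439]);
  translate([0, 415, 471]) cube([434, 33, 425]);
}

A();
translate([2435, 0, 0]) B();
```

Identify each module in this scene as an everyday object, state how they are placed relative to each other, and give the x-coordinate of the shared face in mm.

The I-beam's +x face and the chair's −x face are both at x = 2435 mm.

A is an I-beam. B is a chair. The chair is against the I-beam's +x side, with their −y faces flush. The x-coordinate of the shared face is 2435 mm.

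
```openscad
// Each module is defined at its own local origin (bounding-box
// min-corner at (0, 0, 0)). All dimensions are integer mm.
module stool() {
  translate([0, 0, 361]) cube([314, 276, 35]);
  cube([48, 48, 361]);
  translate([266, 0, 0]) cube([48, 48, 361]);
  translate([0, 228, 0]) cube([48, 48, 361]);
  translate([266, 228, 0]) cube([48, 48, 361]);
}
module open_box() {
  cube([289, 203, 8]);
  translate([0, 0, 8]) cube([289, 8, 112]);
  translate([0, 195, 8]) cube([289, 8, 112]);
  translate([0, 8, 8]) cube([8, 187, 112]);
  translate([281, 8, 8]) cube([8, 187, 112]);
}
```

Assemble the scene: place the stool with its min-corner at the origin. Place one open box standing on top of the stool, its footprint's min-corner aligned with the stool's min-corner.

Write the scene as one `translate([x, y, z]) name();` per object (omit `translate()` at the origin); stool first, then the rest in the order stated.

stool();
translate([0, 0, 396]) open_box();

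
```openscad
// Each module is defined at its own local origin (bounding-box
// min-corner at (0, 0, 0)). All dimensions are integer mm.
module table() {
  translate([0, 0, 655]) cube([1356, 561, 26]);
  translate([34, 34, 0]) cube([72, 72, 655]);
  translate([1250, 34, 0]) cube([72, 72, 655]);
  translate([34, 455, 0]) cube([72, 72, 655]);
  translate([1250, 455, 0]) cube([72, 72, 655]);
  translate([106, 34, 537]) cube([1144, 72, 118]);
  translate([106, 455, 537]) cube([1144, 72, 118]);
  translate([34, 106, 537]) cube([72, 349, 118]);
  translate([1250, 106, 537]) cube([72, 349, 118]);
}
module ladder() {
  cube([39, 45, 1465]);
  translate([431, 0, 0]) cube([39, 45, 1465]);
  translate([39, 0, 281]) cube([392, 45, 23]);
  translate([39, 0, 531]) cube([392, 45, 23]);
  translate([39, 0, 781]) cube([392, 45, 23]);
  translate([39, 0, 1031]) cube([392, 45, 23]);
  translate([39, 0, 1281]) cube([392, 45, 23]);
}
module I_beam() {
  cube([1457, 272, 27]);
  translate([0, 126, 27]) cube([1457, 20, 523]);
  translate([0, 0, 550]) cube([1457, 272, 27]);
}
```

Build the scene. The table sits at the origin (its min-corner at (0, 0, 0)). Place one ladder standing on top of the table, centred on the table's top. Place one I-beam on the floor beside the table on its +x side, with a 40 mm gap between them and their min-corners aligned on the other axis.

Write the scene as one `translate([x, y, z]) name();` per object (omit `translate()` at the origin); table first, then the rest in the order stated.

table();
translate([443, 258, 681]) ladder();
translate([1396, 0, 0]) I_beam();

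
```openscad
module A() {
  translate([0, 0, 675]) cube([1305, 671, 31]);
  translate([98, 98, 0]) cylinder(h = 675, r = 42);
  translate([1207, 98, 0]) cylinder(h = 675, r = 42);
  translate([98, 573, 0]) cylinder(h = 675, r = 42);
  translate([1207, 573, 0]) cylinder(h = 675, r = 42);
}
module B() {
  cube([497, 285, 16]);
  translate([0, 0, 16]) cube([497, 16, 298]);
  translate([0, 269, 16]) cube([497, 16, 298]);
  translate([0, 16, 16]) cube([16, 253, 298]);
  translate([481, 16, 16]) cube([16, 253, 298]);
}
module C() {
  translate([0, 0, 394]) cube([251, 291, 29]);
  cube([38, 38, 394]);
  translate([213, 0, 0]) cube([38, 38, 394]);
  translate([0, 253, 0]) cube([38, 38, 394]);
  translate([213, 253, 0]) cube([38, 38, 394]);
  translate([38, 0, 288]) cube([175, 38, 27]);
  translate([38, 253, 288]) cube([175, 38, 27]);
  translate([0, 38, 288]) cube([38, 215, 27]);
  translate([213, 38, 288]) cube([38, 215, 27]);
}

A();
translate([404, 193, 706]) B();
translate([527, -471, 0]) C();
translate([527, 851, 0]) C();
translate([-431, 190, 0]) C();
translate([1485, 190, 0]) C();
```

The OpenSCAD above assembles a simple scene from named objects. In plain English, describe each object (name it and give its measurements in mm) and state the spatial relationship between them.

A is a table: top 1305 mm (x) × 671 mm (y), 31 mm thick, upper face at z = 706 mm, on four round legs of 84 mm diameter, each leg's bounding box inset 56 mm from the nearest pair of top edges, running from z = 0 to the bottom of the top.

B is an open storage box with external size 497×285×314 mm and wall thickness 16 mm (the base is also 16 mm thick). The base covers the whole footprint; the four walls stand on the base, with the y-facing walls full-width and the x-facing walls fitting between their inner faces.

C is a four-legged stool. The seat is 251×291 mm, 29 mm thick, top at z = 423 mm. It stands on four square legs, each 38×38 mm in cross-section, from z = 0 to the seat underside, each flush with a corner of the seat. Four stretchers, 38 mm wide and 27 mm tall, connect adjacent legs with their undersides at z = 288 mm, each running between the inner faces of the legs it joins and aligned with the legs' outer faces on the other axis.

The open box is on top of the table, centred. Four stools sit around the table at the −y, +y, −x, +x sides.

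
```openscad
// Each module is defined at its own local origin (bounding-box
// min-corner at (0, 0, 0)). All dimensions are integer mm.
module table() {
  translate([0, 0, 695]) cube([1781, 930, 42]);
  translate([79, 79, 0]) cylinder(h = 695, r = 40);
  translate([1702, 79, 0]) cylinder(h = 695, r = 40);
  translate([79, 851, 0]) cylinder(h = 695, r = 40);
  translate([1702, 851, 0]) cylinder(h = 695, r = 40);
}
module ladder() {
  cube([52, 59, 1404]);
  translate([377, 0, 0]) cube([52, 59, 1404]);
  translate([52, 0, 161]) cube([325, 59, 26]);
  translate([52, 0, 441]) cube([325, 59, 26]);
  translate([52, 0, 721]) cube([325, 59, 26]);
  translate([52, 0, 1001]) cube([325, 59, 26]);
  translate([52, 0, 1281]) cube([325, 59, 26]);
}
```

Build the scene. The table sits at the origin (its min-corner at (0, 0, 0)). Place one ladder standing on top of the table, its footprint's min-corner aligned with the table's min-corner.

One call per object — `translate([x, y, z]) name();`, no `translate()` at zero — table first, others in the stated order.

table();
translate([0, 0, 737]) ladder();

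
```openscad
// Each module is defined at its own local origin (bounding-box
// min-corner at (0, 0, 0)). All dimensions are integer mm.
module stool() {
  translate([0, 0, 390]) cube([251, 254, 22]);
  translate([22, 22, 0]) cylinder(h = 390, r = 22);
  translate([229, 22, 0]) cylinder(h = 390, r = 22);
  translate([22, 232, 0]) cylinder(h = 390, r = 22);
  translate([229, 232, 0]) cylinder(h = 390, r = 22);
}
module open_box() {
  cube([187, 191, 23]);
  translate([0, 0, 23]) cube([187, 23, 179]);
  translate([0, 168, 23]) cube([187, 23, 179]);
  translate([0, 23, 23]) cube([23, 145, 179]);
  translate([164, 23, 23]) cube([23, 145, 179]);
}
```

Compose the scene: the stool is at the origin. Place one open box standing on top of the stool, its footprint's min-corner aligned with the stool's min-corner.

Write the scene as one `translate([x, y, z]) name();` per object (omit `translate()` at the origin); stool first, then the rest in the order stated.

stool();
translate([0, 0, 412]) open_box();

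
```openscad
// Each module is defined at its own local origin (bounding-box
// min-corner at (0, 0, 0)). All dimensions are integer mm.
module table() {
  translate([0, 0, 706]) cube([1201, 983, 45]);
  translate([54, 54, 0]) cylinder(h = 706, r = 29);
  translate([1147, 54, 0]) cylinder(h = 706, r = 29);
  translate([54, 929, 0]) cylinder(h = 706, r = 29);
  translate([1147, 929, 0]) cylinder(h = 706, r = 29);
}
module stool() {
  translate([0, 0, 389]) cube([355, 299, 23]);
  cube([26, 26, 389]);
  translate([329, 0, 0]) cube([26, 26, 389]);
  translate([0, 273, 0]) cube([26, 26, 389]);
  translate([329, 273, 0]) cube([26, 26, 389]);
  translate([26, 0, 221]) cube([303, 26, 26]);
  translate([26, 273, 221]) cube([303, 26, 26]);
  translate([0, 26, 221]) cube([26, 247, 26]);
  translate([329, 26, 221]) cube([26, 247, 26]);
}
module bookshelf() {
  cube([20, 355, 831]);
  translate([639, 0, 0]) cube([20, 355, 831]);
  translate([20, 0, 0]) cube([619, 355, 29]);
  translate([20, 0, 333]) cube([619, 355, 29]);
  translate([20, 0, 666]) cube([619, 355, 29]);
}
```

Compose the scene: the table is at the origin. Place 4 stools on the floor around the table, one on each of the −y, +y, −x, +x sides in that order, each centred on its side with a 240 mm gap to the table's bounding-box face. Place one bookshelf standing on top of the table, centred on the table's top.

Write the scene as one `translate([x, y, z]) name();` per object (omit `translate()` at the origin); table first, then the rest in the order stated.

table();
translate([423, -539, 0]) stool();
translate([423, 1223, 0]) stool();
translate([-595, 342, 0]) stool();
translate([1441, 342, 0]) stool();
translate([271, 314, 751]) bookshelf();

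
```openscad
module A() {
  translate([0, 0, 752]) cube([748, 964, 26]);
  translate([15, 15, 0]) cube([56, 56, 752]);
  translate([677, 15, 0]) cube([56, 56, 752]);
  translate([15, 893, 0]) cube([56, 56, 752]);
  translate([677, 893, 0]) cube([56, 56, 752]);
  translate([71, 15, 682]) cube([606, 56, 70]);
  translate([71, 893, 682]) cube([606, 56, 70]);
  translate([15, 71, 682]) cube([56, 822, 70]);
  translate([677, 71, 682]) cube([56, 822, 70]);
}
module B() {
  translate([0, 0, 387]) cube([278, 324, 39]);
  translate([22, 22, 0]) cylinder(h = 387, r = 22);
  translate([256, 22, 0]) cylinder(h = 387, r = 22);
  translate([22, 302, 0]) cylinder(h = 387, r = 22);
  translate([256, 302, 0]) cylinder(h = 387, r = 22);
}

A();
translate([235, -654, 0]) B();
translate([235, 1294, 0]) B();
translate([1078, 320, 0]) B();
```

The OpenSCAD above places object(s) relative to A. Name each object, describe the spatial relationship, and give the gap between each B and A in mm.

A is a table. B is a stool. Three stools sit around the table at the −y, +y, +x sides. The gap between each stool and the table is 330 mm.

Each stool's nearest face is 330 mm from the table's bounding box.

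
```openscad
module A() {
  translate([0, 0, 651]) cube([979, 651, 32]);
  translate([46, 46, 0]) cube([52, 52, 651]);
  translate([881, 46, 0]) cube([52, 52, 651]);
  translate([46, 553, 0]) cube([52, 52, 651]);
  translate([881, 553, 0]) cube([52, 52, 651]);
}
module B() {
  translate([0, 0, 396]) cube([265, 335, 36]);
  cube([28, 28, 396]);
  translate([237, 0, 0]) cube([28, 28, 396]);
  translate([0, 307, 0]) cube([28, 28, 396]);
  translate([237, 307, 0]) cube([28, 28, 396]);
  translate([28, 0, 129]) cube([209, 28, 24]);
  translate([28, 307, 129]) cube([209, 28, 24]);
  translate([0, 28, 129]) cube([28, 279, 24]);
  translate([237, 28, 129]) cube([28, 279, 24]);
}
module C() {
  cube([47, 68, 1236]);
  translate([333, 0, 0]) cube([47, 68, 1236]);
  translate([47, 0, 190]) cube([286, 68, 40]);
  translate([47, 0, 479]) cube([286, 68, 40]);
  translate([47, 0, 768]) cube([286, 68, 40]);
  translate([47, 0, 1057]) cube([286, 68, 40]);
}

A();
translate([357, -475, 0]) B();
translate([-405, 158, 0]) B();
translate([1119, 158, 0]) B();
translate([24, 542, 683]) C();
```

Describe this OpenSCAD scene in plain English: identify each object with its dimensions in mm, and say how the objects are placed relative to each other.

A is a table with a 979×651 mm rectangular top, 32 mm thick, top surface at z = 683 mm, supported by four 52×52 mm square legs, each inset 46 mm from the nearest pair of top edges, running from the floor.

B is a simple wooden stool: a rectangular seat 265 mm (x) by 335 mm (y), 36 mm thick, top face at z = 432 mm, on four square legs, each 28×28 mm in cross-section. The legs rest on z = 0, each flush with a corner of the seat. Four stretchers, 28 mm wide and 24 mm tall, connect adjacent legs with their undersides at z = 129 mm, each running between the inner faces of the legs it joins and aligned with the legs' outer faces on the other axis.

C is a straight ladder. Two 47×68 mm vertical rails, 1236 mm tall, stand 380 mm apart (outside-to-outside) with their front faces coplanar on the −y side. 4 rungs, each 68 mm deep and 40 mm tall, span between the inner faces of the rails, front faces flush with the rails. The lowest rung's underside is at z = 190 mm and rungs are spaced 289 mm apart (underside to underside).

Three stools sit around the table at the −y, −x, +x sides. The ladder is on top of the table.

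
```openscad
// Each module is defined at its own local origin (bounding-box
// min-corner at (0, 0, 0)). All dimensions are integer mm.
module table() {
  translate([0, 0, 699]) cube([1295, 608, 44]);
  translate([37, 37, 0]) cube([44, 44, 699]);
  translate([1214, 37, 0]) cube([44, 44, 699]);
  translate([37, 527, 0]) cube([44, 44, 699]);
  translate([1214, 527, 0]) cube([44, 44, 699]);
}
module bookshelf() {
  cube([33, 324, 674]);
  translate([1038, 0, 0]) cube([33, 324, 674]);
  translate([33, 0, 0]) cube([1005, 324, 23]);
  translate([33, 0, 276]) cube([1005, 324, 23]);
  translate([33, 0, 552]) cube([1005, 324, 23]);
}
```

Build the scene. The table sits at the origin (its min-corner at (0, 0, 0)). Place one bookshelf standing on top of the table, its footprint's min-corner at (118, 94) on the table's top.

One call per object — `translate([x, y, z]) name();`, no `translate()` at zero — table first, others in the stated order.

table();
translate([118, 94, 743]) bookshelf();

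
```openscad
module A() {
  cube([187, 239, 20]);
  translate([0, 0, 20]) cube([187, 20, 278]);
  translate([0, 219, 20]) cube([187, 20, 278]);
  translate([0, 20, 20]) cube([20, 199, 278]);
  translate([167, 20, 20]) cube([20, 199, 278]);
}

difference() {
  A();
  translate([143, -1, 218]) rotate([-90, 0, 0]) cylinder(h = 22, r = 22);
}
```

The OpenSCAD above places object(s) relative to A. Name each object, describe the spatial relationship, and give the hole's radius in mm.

The subtracted cylinder has r = 22 mm.

A is an open box. The open box has a circular hole through its front wall. The hole's radius is 22 mm.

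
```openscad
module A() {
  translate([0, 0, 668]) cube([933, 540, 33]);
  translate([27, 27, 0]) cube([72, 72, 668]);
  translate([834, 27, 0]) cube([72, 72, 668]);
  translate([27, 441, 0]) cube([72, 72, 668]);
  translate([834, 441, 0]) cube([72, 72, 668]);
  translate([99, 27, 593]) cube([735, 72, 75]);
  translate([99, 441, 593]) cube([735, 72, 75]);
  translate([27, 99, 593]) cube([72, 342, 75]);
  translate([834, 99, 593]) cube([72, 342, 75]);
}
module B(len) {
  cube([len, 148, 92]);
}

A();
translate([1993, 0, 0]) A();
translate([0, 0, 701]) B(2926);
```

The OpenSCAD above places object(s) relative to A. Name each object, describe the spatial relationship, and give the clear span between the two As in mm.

Second table starts at x = 1993; first ends at x = 933; clear span = 1993 − 933 = 1060 mm.

A is a table. B is a beam. A beam spans the tops of two tables. The clear span between the two tables is 1060 mm.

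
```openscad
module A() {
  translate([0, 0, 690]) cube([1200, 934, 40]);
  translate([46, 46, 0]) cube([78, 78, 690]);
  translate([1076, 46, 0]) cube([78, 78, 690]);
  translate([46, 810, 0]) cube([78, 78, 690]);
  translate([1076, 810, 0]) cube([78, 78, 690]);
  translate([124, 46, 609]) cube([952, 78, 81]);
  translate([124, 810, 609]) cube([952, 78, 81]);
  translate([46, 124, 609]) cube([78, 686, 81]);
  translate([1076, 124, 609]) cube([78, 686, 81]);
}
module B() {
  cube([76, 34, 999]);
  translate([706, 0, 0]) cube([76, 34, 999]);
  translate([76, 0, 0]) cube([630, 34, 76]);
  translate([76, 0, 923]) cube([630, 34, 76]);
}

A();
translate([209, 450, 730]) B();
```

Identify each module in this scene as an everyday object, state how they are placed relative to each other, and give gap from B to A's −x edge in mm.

The picture frame's min-x is at 209; the table's min-x is 0; gap = 209 mm.

A is a table. B is a picture frame. The picture frame is on top of the table, centred. The gap from the picture frame to the table's −x edge is 209 mm.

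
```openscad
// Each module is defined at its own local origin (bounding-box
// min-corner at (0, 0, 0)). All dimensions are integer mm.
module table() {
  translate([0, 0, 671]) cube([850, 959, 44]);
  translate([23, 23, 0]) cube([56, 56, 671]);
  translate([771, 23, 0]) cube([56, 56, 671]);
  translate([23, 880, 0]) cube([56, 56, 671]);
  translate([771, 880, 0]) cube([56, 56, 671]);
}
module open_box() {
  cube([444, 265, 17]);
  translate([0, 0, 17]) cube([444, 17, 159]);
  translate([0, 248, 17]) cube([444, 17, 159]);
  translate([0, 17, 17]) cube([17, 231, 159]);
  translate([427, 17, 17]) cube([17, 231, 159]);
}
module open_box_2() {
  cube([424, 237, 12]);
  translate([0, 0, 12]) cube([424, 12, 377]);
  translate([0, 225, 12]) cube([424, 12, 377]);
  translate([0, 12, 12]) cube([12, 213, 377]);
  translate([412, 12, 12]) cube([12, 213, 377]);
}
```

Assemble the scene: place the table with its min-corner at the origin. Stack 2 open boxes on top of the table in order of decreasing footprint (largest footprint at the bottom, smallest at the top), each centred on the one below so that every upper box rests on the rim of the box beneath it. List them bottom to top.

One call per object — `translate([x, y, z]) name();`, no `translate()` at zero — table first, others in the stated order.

table();
translate([203, 347, 715]) open_box();
translate([213, 361, 891]) open_box_2();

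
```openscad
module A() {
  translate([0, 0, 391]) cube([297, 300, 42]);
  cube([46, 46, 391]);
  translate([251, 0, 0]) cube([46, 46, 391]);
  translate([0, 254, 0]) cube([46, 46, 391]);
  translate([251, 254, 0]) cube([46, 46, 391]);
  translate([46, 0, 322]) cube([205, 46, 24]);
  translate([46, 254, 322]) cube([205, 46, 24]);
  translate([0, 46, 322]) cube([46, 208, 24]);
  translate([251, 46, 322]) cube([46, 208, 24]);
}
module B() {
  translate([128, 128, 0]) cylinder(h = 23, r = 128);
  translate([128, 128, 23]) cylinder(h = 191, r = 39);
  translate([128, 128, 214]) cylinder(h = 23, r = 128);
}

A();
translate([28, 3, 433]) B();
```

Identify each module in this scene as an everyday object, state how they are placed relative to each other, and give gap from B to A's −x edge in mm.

A is a stool. B is a spool. The spool is on top of the stool. The gap from the spool to the stool's −x edge is 28 mm.

The spool's min-x is at 28; the stool's min-x is 0; gap = 28 mm.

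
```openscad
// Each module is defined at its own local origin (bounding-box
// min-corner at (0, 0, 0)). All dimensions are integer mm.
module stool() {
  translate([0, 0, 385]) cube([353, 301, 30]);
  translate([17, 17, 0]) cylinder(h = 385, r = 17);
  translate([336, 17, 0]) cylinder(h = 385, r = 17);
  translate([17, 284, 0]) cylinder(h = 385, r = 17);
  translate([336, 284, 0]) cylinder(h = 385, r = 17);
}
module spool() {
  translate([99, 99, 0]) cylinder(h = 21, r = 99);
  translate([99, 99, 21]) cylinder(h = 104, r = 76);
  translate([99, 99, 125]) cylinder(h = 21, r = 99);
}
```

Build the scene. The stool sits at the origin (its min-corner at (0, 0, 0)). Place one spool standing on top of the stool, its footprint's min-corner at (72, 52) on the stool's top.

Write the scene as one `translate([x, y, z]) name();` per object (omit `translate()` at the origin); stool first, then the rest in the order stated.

stool();
translate([72, 52, 415]) spool();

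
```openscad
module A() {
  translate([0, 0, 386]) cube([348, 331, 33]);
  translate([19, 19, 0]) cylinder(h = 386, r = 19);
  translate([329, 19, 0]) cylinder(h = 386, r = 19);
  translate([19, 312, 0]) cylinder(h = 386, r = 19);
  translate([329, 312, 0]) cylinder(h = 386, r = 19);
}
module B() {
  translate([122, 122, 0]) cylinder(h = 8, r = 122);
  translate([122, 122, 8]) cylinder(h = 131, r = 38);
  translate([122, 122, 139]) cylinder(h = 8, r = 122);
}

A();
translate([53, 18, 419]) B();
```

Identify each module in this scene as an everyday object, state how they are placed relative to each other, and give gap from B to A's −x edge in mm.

A is a stool. B is a spool. The spool is on top of the stool. The gap from the spool to the stool's −x edge is 53 mm.

The spool's min-x is at 53; the stool's min-x is 0; gap = 53 mm.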